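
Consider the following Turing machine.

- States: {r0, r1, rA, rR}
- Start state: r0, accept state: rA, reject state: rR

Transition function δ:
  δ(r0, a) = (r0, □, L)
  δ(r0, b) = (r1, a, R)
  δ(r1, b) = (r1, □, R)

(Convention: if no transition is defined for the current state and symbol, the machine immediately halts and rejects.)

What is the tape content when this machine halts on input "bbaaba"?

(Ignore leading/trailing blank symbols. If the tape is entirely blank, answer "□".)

Execution trace:
Initial: [r0]bbaaba
Step 1: δ(r0, b) = (r1, a, R) → a[r1]baaba
Step 2: δ(r1, b) = (r1, □, R) → a□[r1]aaba

No transition is defined for δ(r1, a). By convention the machine halts and rejects.

Final tape (ignoring leading/trailing blanks): a□aaba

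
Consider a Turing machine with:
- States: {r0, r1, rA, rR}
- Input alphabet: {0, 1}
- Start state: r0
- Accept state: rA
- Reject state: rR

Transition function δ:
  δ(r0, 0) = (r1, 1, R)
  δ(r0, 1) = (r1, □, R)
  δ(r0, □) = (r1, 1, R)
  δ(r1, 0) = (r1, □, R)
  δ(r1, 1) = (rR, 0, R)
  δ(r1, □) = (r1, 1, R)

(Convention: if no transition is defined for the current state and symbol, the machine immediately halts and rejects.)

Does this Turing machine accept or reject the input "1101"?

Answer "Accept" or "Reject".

Execution trace:
Initial: [r0]1101
Step 1: δ(r0, 1) = (r1, □, R) → □[r1]101
Step 2: δ(r1, 1) = (rR, 0, R) → □0[rR]01

The machine reaches the reject state rR and halts.

Answer: Reject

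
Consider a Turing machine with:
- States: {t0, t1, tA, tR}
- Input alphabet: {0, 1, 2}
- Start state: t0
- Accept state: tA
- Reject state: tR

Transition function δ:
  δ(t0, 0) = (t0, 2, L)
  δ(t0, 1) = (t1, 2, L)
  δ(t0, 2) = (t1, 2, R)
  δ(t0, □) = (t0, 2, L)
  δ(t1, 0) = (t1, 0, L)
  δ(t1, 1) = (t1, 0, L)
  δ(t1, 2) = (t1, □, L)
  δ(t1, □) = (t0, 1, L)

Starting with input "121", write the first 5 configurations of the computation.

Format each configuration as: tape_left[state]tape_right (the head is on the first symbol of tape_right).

Transitions applied:
Step 1: δ(t0, 1) = (t1, 2, L)
Step 2: δ(t1, □) = (t0, 1, L)
Step 3: δ(t0, □) = (t0, 2, L)
Step 4: δ(t0, □) = (t0, 2, L)

The first 5 configurations are:
[t0]121 ⊢ [t1]□221 ⊢ [t0]□1221 ⊢ [t0]□21221 ⊢ [t0]□221221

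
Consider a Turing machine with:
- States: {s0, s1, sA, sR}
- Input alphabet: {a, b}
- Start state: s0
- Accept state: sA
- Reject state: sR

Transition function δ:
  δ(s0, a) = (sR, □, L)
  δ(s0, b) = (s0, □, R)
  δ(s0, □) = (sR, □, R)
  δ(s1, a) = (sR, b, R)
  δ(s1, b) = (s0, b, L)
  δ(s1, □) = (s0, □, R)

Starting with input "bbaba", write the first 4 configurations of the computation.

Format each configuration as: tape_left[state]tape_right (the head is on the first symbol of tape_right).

Transitions applied:
Step 1: δ(s0, b) = (s0, □, R)
Step 2: δ(s0, b) = (s0, □, R)
Step 3: δ(s0, a) = (sR, □, L)

The first 4 configurations are:
[s0]bbaba ⊢ □[s0]baba ⊢ □□[s0]aba ⊢ □[sR]□□ba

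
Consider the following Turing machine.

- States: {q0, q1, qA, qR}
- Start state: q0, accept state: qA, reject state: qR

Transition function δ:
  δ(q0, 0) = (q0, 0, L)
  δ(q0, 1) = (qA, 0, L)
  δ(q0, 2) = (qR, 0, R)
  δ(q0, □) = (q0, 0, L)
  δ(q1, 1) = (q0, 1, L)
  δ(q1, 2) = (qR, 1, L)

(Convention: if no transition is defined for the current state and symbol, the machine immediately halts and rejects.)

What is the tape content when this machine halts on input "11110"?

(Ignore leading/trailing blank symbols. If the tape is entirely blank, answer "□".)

Execution trace:
Initial: [q0]11110
Step 1: δ(q0, 1) = (qA, 0, L) → [qA]□01110

The machine reaches the accept state qA and halts.

Final tape (ignoring leading/trailing blanks): 01110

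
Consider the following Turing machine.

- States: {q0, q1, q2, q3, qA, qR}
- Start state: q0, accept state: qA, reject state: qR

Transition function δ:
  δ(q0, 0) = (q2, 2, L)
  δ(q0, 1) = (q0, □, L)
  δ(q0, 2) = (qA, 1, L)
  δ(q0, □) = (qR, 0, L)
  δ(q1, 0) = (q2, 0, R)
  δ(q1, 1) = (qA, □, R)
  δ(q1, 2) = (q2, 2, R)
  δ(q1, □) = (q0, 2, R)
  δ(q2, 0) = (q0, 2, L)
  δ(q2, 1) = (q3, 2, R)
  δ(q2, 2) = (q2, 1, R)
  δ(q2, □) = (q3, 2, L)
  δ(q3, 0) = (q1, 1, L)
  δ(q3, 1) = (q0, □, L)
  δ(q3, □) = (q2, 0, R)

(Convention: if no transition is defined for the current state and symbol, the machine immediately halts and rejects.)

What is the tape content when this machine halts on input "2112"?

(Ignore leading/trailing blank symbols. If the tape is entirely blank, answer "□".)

Execution trace:
Initial: [q0]2112
Step 1: δ(q0, 2) = (qA, 1, L) → [qA]□1112

The machine reaches the accept state qA and halts.

Final tape (ignoring leading/trailing blanks): 1112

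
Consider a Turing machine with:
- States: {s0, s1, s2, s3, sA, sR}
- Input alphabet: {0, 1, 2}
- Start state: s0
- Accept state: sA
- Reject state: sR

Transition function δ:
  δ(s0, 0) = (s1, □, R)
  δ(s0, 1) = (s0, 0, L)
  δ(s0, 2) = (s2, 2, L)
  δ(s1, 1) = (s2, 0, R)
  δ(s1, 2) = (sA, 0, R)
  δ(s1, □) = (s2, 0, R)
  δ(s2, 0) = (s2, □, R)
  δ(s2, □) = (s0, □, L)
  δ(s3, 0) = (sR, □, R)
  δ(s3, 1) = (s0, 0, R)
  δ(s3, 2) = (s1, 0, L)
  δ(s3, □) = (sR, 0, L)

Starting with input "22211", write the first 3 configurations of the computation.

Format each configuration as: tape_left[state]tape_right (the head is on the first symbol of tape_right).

Transitions applied:
Step 1: δ(s0, 2) = (s2, 2, L)
Step 2: δ(s2, □) = (s0, □, L)

The first 3 configurations are:
[s0]22211 ⊢ [s2]□22211 ⊢ [s0]□□22211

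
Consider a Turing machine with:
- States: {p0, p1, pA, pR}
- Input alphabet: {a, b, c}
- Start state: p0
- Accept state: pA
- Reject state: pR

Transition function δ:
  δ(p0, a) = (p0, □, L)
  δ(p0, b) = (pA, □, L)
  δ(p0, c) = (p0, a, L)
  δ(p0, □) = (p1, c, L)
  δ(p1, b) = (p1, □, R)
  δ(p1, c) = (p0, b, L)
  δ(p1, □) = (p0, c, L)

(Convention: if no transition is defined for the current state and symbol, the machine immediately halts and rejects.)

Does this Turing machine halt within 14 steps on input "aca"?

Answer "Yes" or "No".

Execution trace:
Initial: [p0]aca
Step 1: δ(p0, a) = (p0, □, L) → [p0]□□ca
Step 2: δ(p0, □) = (p1, c, L) → [p1]□c□ca
Step 3: δ(p1, □) = (p0, c, L) → [p0]□cc□ca
Step 4: δ(p0, □) = (p1, c, L) → [p1]□ccc□ca
Step 5: δ(p1, □) = (p0, c, L) → [p0]□cccc□ca
Step 6: δ(p0, □) = (p1, c, L) → [p1]□ccccc□ca
Step 7: δ(p1, □) = (p0, c, L) → [p0]□cccccc□ca
Step 8: δ(p0, □) = (p1, c, L) → [p1]□ccccccc□ca
Step 9: δ(p1, □) = (p0, c, L) → [p0]□cccccccc□ca
Step 10: δ(p0, □) = (p1, c, L) → [p1]□ccccccccc□ca
Step 11: δ(p1, □) = (p0, c, L) → [p0]□cccccccccc□ca
Step 12: δ(p0, □) = (p1, c, L) → [p1]□ccccccccccc□ca
Step 13: δ(p1, □) = (p0, c, L) → [p0]□cccccccccccc□ca
Step 14: δ(p0, □) = (p1, c, L) → [p1]□ccccccccccccc□ca

The machine has not reached a halting state after 14 steps.
The machine did not halt within the 14-step bound.

Answer: No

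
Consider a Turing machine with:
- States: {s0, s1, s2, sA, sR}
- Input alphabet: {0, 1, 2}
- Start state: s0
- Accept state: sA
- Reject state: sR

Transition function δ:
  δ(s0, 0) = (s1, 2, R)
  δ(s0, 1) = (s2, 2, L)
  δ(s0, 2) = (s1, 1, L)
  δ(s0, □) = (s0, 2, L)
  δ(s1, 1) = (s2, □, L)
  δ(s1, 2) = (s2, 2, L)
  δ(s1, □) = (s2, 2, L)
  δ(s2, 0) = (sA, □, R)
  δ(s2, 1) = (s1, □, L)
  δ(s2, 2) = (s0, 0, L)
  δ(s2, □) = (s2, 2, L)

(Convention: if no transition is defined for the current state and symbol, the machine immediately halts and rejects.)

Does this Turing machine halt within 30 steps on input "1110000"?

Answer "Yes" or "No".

Execution trace:
Initial: [s0]1110000
Step 1: δ(s0, 1) = (s2, 2, L) → [s2]□2110000
Step 2: δ(s2, □) = (s2, 2, L) → [s2]□22110000
Step 3: δ(s2, □) = (s2, 2, L) → [s2]□222110000
Step 4: δ(s2, □) = (s2, 2, L) → [s2]□2222110000
Step 5: δ(s2, □) = (s2, 2, L) → [s2]□22222110000
Step 6: δ(s2, □) = (s2, 2, L) → [s2]□222222110000
Step 7: δ(s2, □) = (s2, 2, L) → [s2]□2222222110000
Step 8: δ(s2, □) = (s2, 2, L) → [s2]□22222222110000
Step 9: δ(s2, □) = (s2, 2, L) → [s2]□222222222110000
Step 10: δ(s2, □) = (s2, 2, L) → [s2]□2222222222110000
Step 11: δ(s2, □) = (s2, 2, L) → [s2]□22222222222110000
Step 12: δ(s2, □) = (s2, 2, L) → [s2]□222222222222110000
Step 13: δ(s2, □) = (s2, 2, L) → [s2]□2222222222222110000
Step 14: δ(s2, □) = (s2, 2, L) → [s2]□22222222222222110000
Step 15: δ(s2, □) = (s2, 2, L) → [s2]□222222222222222110000
Step 16: δ(s2, □) = (s2, 2, L) → [s2]□2222222222222222110000
Step 17: δ(s2, □) = (s2, 2, L) → [s2]□22222222222222222110000
Step 18: δ(s2, □) = (s2, 2, L) → [s2]□222222222222222222110000
Step 19: δ(s2, □) = (s2, 2, L) → [s2]□2222222222222222222110000
Step 20: δ(s2, □) = (s2, 2, L) → [s2]□22222222222222222222110000
Step 21: δ(s2, □) = (s2, 2, L) → [s2]□222222222222222222222110000
Step 22: δ(s2, □) = (s2, 2, L) → [s2]□2222222222222222222222110000
Step 23: δ(s2, □) = (s2, 2, L) → [s2]□22222222222222222222222110000
Step 24: δ(s2, □) = (s2, 2, L) → [s2]□222222222222222222222222110000
Step 25: δ(s2, □) = (s2, 2, L) → [s2]□2222222222222222222222222110000
Step 26: δ(s2, □) = (s2, 2, L) → [s2]□22222222222222222222222222110000
Step 27: δ(s2, □) = (s2, 2, L) → [s2]□222222222222222222222222222110000
Step 28: δ(s2, □) = (s2, 2, L) → [s2]□2222222222222222222222222222110000
Step 29: δ(s2, □) = (s2, 2, L) → [s2]□22222222222222222222222222222110000
Step 30: δ(s2, □) = (s2, 2, L) → [s2]□222222222222222222222222222222110000

The machine has not reached a halting state after 30 steps.
The machine did not halt within the 30-step bound.

Answer: No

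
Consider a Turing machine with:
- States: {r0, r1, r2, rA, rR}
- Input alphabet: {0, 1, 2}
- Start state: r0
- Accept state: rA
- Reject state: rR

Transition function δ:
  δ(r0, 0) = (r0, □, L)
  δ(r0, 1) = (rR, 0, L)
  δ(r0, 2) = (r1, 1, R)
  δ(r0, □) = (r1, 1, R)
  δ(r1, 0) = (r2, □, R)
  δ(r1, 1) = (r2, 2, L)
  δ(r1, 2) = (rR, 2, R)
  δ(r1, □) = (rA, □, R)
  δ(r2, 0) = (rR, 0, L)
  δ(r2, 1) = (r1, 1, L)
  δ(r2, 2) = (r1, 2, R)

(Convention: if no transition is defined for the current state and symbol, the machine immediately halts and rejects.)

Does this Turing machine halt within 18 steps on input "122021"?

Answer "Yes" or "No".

Execution trace:
Initial: [r0]122021
Step 1: δ(r0, 1) = (rR, 0, L) → [rR]□022021

The machine reaches the reject state rR and halts.
The machine halted after 1 step (within the 18-step bound).

Answer: Yes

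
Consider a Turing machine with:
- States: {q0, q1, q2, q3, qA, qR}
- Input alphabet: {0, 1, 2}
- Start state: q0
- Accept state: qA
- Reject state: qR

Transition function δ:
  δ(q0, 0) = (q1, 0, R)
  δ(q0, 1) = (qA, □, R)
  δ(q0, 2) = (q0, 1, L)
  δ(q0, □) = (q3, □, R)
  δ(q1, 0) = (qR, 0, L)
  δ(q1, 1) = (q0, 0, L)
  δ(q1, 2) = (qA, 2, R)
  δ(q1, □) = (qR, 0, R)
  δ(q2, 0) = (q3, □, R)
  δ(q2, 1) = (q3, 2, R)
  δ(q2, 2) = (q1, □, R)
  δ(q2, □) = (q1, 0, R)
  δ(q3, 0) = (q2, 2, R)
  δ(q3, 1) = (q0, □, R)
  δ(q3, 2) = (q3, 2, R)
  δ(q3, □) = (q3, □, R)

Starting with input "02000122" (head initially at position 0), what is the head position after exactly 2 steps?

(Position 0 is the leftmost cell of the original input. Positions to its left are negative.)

Execution trace (head position shown):
Step 0: [q0]02000122  (head at position 0)
Step 1: move right → 0[q1]2000122  (head at position 1)
Step 2: move right → 02[qA]000122  (head at position 2)

After 2 steps, the head is at position 2.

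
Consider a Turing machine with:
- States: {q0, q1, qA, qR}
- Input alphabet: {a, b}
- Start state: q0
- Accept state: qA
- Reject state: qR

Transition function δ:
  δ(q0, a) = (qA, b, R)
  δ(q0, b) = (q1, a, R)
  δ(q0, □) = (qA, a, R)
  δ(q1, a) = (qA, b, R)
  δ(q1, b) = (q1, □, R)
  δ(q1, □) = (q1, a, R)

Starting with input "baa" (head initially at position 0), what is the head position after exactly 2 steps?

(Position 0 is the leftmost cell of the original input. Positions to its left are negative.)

Execution trace (head position shown):
Step 0: [q0]baa  (head at position 0)
Step 1: move right → a[q1]aa  (head at position 1)
Step 2: move right → ab[qA]a  (head at position 2)

After 2 steps, the head is at position 2.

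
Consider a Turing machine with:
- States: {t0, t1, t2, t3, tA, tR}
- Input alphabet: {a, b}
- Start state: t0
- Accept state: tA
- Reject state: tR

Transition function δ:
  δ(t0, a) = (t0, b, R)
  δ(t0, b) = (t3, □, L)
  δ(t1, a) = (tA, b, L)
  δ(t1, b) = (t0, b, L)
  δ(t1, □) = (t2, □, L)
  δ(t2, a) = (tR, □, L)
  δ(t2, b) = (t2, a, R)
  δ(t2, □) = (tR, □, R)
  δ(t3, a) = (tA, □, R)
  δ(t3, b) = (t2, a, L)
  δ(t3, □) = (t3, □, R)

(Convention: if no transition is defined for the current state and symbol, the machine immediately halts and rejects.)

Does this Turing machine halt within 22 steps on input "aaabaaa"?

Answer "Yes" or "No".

Execution trace:
Initial: [t0]aaabaaa
Step 1: δ(t0, a) = (t0, b, R) → b[t0]aabaaa
Step 2: δ(t0, a) = (t0, b, R) → bb[t0]abaaa
Step 3: δ(t0, a) = (t0, b, R) → bbb[t0]baaa
Step 4: δ(t0, b) = (t3, □, L) → bb[t3]b□aaa
Step 5: δ(t3, b) = (t2, a, L) → b[t2]ba□aaa
Step 6: δ(t2, b) = (t2, a, R) → ba[t2]a□aaa
Step 7: δ(t2, a) = (tR, □, L) → b[tR]a□□aaa

The machine reaches the reject state tR and halts.
The machine halted after 7 steps (within the 22-step bound).

Answer: Yes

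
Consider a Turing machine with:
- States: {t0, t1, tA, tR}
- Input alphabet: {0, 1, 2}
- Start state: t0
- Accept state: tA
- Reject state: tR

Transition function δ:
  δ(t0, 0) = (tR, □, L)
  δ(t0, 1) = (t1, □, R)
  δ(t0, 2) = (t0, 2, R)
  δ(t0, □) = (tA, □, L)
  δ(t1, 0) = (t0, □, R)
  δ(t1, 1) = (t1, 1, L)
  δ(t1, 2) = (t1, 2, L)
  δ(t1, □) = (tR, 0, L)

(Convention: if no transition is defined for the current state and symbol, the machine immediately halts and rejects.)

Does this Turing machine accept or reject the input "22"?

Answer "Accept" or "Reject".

Execution trace:
Initial: [t0]22
Step 1: δ(t0, 2) = (t0, 2, R) → 2[t0]2
Step 2: δ(t0, 2) = (t0, 2, R) → 22[t0]□
Step 3: δ(t0, □) = (tA, □, L) → 2[tA]2□

The machine reaches the accept state tA and halts.

Answer: Accept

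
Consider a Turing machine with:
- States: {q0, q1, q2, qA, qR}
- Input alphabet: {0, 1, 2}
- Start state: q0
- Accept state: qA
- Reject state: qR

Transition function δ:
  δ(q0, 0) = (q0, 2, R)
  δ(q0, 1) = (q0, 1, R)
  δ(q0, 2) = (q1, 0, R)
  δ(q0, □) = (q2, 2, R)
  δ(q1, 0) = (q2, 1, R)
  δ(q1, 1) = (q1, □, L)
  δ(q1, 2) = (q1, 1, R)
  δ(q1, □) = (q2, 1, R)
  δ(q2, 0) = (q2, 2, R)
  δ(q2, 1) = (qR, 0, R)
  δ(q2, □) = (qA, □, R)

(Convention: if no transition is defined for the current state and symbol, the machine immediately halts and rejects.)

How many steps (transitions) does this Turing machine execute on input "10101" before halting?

Execution trace:
Initial: [q0]10101
Step 1: δ(q0, 1) = (q0, 1, R) → 1[q0]0101
Step 2: δ(q0, 0) = (q0, 2, R) → 12[q0]101
Step 3: δ(q0, 1) = (q0, 1, R) → 121[q0]01
Step 4: δ(q0, 0) = (q0, 2, R) → 1212[q0]1
Step 5: δ(q0, 1) = (q0, 1, R) → 12121[q0]□
Step 6: δ(q0, □) = (q2, 2, R) → 121212[q2]□
Step 7: δ(q2, □) = (qA, □, R) → 121212□[qA]□

The machine reaches the accept state qA and halts.

The machine executed 7 steps before halting.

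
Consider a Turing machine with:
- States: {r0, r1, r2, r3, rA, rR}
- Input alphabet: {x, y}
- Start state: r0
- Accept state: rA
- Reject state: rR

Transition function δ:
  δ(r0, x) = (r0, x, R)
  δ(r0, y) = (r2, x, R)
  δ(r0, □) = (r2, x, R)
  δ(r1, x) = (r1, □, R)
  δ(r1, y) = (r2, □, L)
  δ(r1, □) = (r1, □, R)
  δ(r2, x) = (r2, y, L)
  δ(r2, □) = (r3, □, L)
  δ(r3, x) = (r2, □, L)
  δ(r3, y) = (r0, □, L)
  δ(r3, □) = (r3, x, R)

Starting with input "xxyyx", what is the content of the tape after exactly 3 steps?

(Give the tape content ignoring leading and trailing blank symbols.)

Execution trace:
Initial: [r0]xxyyx
Step 1: δ(r0, x) = (r0, x, R) → x[r0]xyyx
Step 2: δ(r0, x) = (r0, x, R) → xx[r0]yyx
Step 3: δ(r0, y) = (r2, x, R) → xxx[r2]yx

No transition is defined for δ(r2, y). By convention the machine halts and rejects.

After 3 steps, the tape (ignoring leading/trailing blanks) is: xxxyx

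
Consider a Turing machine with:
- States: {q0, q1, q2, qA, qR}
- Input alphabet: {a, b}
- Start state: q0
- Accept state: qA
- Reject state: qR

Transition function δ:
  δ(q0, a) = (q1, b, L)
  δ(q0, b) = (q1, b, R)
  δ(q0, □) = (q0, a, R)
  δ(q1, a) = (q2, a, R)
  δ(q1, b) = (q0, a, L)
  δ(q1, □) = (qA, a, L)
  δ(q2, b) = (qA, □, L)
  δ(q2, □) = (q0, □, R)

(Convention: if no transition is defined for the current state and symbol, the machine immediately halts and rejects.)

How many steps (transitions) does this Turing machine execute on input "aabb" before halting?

Execution trace:
Initial: [q0]aabb
Step 1: δ(q0, a) = (q1, b, L) → [q1]□babb
Step 2: δ(q1, □) = (qA, a, L) → [qA]□ababb

The machine reaches the accept state qA and halts.

The machine executed 2 steps before halting.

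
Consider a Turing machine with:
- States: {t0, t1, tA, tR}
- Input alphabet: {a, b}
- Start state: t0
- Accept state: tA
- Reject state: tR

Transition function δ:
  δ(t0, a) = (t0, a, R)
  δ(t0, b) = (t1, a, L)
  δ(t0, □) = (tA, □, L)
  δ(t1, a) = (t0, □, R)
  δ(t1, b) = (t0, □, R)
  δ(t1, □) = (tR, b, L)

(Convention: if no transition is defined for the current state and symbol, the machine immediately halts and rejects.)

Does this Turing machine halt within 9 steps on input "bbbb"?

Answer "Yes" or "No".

Execution trace:
Initial: [t0]bbbb
Step 1: δ(t0, b) = (t1, a, L) → [t1]□abbb
Step 2: δ(t1, □) = (tR, b, L) → [tR]□babbb

The machine reaches the reject state tR and halts.
The machine halted after 2 steps (within the 9-step bound).

Answer: Yes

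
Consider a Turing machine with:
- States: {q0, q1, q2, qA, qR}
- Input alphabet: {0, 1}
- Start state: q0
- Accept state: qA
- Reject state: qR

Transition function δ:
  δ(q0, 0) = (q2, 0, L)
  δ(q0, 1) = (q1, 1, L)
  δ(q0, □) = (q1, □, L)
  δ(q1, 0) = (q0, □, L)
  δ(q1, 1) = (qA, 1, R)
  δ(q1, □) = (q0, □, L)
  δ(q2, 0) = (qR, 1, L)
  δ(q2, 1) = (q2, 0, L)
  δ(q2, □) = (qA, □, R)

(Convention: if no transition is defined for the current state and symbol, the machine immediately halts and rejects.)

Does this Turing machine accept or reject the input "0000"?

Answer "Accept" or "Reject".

Execution trace:
Initial: [q0]0000
Step 1: δ(q0, 0) = (q2, 0, L) → [q2]□0000
Step 2: δ(q2, □) = (qA, □, R) → □[qA]0000

The machine reaches the accept state qA and halts.

Answer: Accept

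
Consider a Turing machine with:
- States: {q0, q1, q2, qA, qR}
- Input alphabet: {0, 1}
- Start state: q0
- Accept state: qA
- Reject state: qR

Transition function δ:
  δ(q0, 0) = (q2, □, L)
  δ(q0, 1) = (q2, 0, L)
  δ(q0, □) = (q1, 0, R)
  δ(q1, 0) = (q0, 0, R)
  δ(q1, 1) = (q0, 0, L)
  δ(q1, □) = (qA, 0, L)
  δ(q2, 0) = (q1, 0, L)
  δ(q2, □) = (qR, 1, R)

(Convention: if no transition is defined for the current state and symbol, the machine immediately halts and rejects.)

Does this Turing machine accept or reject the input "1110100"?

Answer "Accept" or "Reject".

Execution trace:
Initial: [q0]1110100
Step 1: δ(q0, 1) = (q2, 0, L) → [q2]□0110100
Step 2: δ(q2, □) = (qR, 1, R) → 1[qR]0110100

The machine reaches the reject state qR and halts.

Answer: Reject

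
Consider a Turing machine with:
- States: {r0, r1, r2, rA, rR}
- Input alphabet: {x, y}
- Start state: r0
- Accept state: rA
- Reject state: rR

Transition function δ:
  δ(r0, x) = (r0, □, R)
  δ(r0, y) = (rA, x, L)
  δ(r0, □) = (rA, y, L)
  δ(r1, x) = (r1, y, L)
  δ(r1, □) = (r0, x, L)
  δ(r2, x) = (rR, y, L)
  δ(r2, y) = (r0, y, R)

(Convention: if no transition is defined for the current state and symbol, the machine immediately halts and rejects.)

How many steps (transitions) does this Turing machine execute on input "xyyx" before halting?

Execution trace:
Initial: [r0]xyyx
Step 1: δ(r0, x) = (r0, □, R) → □[r0]yyx
Step 2: δ(r0, y) = (rA, x, L) → [rA]□xyx

The machine reaches the accept state rA and halts.

The machine executed 2 steps before halting.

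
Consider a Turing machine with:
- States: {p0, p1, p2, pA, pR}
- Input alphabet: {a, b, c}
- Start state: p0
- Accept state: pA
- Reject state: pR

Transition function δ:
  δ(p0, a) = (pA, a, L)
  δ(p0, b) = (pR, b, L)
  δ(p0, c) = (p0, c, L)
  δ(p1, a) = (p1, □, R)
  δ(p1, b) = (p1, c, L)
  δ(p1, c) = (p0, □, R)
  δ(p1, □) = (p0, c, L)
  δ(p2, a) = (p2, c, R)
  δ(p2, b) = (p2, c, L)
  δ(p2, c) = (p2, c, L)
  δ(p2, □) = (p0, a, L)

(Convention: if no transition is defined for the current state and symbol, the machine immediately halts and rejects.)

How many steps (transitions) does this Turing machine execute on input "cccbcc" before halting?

Execution trace:
Initial: [p0]cccbcc
Step 1: δ(p0, c) = (p0, c, L) → [p0]□cccbcc

No transition is defined for δ(p0, □). By convention the machine halts and rejects.

The machine executed 1 step before halting.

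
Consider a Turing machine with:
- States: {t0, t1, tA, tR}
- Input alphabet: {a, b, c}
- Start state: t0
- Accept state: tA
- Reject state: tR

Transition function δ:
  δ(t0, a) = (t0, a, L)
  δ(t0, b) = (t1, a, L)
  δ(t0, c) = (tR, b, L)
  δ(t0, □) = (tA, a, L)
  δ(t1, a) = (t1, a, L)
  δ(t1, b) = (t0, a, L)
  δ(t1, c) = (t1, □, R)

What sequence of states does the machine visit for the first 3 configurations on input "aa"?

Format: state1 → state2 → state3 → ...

Execution trace:
Initial: [t0]aa
Step 1: δ(t0, a) = (t0, a, L) → [t0]□aa
Step 2: δ(t0, □) = (tA, a, L) → [tA]□aaa

The machine reaches the accept state tA and halts.

State sequence: t0 → t0 → tA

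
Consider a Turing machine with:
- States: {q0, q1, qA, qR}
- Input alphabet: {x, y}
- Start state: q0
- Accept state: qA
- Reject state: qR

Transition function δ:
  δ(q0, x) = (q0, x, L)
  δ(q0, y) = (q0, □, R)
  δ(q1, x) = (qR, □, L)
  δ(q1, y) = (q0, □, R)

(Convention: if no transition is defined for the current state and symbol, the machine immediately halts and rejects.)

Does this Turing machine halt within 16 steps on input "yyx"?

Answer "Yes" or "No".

Execution trace:
Initial: [q0]yyx
Step 1: δ(q0, y) = (q0, □, R) → □[q0]yx
Step 2: δ(q0, y) = (q0, □, R) → □□[q0]x
Step 3: δ(q0, x) = (q0, x, L) → □[q0]□x

No transition is defined for δ(q0, □). By convention the machine halts and rejects.
The machine halted after 3 steps (within the 16-step bound).

Answer: Yes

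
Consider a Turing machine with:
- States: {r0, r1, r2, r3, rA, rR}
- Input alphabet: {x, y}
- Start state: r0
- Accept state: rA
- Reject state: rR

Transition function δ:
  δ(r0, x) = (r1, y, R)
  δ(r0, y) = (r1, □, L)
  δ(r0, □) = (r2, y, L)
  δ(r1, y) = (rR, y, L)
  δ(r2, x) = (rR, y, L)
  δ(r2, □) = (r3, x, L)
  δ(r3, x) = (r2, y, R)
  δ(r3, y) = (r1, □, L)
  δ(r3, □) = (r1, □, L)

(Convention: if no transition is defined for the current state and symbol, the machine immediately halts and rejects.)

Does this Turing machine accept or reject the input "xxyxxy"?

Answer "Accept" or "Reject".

Execution trace:
Initial: [r0]xxyxxy
Step 1: δ(r0, x) = (r1, y, R) → y[r1]xyxxy

No transition is defined for δ(r1, x). By convention the machine halts and rejects.

Answer: Reject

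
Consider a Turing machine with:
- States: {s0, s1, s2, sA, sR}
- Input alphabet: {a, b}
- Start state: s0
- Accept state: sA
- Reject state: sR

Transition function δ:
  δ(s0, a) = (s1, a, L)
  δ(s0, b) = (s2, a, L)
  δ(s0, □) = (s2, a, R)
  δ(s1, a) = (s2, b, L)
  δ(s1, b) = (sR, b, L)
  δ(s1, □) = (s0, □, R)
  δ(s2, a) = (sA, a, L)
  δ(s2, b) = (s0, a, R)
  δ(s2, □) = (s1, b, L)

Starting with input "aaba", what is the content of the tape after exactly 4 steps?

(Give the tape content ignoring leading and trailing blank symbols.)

Execution trace:
Initial: [s0]aaba
Step 1: δ(s0, a) = (s1, a, L) → [s1]□aaba
Step 2: δ(s1, □) = (s0, □, R) → □[s0]aaba
Step 3: δ(s0, a) = (s1, a, L) → [s1]□aaba
Step 4: δ(s1, □) = (s0, □, R) → □[s0]aaba

After 4 steps, the tape (ignoring leading/trailing blanks) is: aaba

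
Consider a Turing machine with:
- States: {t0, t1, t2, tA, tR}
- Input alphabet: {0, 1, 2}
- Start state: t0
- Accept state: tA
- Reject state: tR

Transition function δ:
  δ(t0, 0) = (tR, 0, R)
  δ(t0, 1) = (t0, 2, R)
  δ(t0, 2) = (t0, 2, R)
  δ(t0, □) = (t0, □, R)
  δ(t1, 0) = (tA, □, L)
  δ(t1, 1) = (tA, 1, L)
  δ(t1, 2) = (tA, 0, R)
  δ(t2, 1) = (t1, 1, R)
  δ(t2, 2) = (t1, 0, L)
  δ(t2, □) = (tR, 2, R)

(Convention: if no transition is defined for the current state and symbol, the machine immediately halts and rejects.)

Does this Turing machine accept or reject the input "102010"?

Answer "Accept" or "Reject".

Execution trace:
Initial: [t0]102010
Step 1: δ(t0, 1) = (t0, 2, R) → 2[t0]02010
Step 2: δ(t0, 0) = (tR, 0, R) → 20[tR]2010

The machine reaches the reject state tR and halts.

Answer: Reject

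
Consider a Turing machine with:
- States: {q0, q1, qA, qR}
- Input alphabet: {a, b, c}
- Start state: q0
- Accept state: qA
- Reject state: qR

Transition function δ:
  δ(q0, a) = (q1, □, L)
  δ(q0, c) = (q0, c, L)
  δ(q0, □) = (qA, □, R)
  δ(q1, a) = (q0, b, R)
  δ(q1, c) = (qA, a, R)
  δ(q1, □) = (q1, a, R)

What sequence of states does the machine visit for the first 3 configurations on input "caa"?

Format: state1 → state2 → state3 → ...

Execution trace:
Initial: [q0]caa
Step 1: δ(q0, c) = (q0, c, L) → [q0]□caa
Step 2: δ(q0, □) = (qA, □, R) → □[qA]caa

The machine reaches the accept state qA and halts.

State sequence: q0 → q0 → qA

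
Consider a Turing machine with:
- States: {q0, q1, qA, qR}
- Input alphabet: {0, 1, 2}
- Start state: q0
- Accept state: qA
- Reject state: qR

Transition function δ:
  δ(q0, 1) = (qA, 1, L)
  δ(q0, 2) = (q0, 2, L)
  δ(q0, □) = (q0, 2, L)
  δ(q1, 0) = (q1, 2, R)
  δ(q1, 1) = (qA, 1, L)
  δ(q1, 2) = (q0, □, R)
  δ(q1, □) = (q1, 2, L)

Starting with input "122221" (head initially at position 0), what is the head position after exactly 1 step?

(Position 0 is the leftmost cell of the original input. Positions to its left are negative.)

Execution trace (head position shown):
Step 0: [q0]122221  (head at position 0)
Step 1: move left → [qA]□122221  (head at position -1)

After 1 step, the head is at position -1.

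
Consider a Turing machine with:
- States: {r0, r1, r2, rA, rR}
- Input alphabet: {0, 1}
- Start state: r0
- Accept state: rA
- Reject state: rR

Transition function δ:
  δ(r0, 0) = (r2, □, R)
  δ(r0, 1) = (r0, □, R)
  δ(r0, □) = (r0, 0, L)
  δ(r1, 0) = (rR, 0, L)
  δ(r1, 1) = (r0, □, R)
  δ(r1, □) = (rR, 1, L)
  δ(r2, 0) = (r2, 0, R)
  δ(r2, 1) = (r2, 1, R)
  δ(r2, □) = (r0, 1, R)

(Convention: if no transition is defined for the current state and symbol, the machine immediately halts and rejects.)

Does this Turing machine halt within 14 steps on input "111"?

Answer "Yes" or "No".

Execution trace:
Initial: [r0]111
Step 1: δ(r0, 1) = (r0, □, R) → □[r0]11
Step 2: δ(r0, 1) = (r0, □, R) → □□[r0]1
Step 3: δ(r0, 1) = (r0, □, R) → □□□[r0]□
Step 4: δ(r0, □) = (r0, 0, L) → □□[r0]□0
Step 5: δ(r0, □) = (r0, 0, L) → □[r0]□00
Step 6: δ(r0, □) = (r0, 0, L) → [r0]□000
Step 7: δ(r0, □) = (r0, 0, L) → [r0]□0000
Step 8: δ(r0, □) = (r0, 0, L) → [r0]□00000
Step 9: δ(r0, □) = (r0, 0, L) → [r0]□000000
Step 10: δ(r0, □) = (r0, 0, L) → [r0]□0000000
Step 11: δ(r0, □) = (r0, 0, L) → [r0]□00000000
Step 12: δ(r0, □) = (r0, 0, L) → [r0]□000000000
Step 13: δ(r0, □) = (r0, 0, L) → [r0]□0000000000
Step 14: δ(r0, □) = (r0, 0, L) → [r0]□00000000000

The machine has not reached a halting state after 14 steps.
The machine did not halt within the 14-step bound.

Answer: No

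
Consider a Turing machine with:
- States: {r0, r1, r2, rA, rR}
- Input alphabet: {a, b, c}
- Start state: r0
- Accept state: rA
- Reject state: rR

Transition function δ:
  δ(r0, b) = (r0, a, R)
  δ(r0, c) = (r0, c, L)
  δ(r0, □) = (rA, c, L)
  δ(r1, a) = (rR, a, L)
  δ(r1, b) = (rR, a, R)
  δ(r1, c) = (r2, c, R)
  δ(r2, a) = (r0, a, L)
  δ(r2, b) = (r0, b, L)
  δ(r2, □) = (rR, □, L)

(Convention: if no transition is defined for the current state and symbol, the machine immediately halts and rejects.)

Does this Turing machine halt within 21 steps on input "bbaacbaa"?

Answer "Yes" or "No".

Execution trace:
Initial: [r0]bbaacbaa
Step 1: δ(r0, b) = (r0, a, R) → a[r0]baacbaa
Step 2: δ(r0, b) = (r0, a, R) → aa[r0]aacbaa

No transition is defined for δ(r0, a). By convention the machine halts and rejects.
The machine halted after 2 steps (within the 21-step bound).

Answer: Yes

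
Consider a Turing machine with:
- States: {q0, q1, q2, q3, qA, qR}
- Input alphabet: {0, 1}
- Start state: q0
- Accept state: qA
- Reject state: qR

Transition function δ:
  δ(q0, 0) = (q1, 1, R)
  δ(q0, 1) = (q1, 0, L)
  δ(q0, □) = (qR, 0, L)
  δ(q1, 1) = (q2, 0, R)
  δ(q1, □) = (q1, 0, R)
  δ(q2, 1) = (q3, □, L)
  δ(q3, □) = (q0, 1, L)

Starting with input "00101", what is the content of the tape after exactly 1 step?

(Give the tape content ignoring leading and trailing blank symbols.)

Execution trace:
Initial: [q0]00101
Step 1: δ(q0, 0) = (q1, 1, R) → 1[q1]0101

No transition is defined for δ(q1, 0). By convention the machine halts and rejects.

After 1 step, the tape (ignoring leading/trailing blanks) is: 10101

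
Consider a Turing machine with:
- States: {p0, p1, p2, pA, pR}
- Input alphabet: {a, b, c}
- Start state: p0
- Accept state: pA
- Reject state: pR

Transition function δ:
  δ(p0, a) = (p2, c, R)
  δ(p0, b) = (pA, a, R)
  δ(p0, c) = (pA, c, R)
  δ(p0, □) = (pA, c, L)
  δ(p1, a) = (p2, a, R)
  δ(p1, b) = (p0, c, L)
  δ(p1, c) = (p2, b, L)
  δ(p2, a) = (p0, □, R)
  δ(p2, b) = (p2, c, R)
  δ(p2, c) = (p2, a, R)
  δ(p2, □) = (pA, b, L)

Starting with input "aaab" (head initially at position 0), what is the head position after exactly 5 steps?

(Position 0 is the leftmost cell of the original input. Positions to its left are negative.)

Execution trace (head position shown):
Step 0: [p0]aaab  (head at position 0)
Step 1: move right → c[p2]aab  (head at position 1)
Step 2: move right → c□[p0]ab  (head at position 2)
Step 3: move right → c□c[p2]b  (head at position 3)
Step 4: move right → c□cc[p2]□  (head at position 4)
Step 5: move left → c□c[pA]cb  (head at position 3)

After 5 steps, the head is at position 3.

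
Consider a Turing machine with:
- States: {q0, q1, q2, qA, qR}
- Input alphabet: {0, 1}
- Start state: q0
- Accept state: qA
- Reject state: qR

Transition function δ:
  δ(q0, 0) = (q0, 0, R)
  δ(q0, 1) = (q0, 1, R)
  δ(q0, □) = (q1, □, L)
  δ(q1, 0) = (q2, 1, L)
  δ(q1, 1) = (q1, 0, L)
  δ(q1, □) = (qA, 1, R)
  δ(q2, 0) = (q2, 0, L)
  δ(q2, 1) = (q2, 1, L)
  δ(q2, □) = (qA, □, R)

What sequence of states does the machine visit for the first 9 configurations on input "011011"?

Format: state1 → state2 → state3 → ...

Execution trace:
Initial: [q0]011011
Step 1: δ(q0, 0) = (q0, 0, R) → 0[q0]11011
Step 2: δ(q0, 1) = (q0, 1, R) → 01[q0]1011
Step 3: δ(q0, 1) = (q0, 1, R) → 011[q0]011
Step 4: δ(q0, 0) = (q0, 0, R) → 0110[q0]11
Step 5: δ(q0, 1) = (q0, 1, R) → 01101[q0]1
Step 6: δ(q0, 1) = (q0, 1, R) → 011011[q0]□
Step 7: δ(q0, □) = (q1, □, L) → 01101[q1]1□
Step 8: δ(q1, 1) = (q1, 0, L) → 0110[q1]10□

State sequence: q0 → q0 → q0 → q0 → q0 → q0 → q0 → q1 → q1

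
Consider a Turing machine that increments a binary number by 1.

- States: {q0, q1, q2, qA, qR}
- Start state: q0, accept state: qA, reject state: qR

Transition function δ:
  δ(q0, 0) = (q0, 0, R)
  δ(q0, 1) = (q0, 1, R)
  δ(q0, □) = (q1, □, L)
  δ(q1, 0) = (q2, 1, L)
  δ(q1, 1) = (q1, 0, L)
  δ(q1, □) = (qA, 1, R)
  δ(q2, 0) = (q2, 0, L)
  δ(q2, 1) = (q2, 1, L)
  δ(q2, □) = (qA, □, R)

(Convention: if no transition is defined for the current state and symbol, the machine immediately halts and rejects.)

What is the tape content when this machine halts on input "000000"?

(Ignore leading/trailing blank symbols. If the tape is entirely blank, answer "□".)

Execution trace:
Initial: [q0]000000
Step 1: δ(q0, 0) = (q0, 0, R) → 0[q0]00000
Step 2: δ(q0, 0) = (q0, 0, R) → 00[q0]0000
Step 3: δ(q0, 0) = (q0, 0, R) → 000[q0]000
Step 4: δ(q0, 0) = (q0, 0, R) → 0000[q0]00
Step 5: δ(q0, 0) = (q0, 0, R) → 00000[q0]0
Step 6: δ(q0, 0) = (q0, 0, R) → 000000[q0]□
Step 7: δ(q0, □) = (q1, □, L) → 00000[q1]0□
Step 8: δ(q1, 0) = (q2, 1, L) → 0000[q2]01□
Step 9: δ(q2, 0) = (q2, 0, L) → 000[q2]001□
Step 10: δ(q2, 0) = (q2, 0, L) → 00[q2]0001□
Step 11: δ(q2, 0) = (q2, 0, L) → 0[q2]00001□
Step 12: δ(q2, 0) = (q2, 0, L) → [q2]000001□
Step 13: δ(q2, 0) = (q2, 0, L) → [q2]□000001□
Step 14: δ(q2, □) = (qA, □, R) → □[qA]000001□

The machine reaches the accept state qA and halts.

Final tape (ignoring leading/trailing blanks): 000001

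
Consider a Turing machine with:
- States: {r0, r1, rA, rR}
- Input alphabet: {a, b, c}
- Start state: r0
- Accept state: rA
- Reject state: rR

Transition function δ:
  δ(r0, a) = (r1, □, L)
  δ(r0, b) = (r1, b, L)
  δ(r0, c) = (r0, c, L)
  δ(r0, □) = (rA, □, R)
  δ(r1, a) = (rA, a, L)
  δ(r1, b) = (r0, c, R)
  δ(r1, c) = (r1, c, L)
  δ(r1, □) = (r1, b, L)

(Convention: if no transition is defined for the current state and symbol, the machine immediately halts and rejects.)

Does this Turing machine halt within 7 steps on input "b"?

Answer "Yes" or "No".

Execution trace:
Initial: [r0]b
Step 1: δ(r0, b) = (r1, b, L) → [r1]□b
Step 2: δ(r1, □) = (r1, b, L) → [r1]□bb
Step 3: δ(r1, □) = (r1, b, L) → [r1]□bbb
Step 4: δ(r1, □) = (r1, b, L) → [r1]□bbbb
Step 5: δ(r1, □) = (r1, b, L) → [r1]□bbbbb
Step 6: δ(r1, □) = (r1, b, L) → [r1]□bbbbbb
Step 7: δ(r1, □) = (r1, b, L) → [r1]□bbbbbbb

The machine has not reached a halting state after 7 steps.
The machine did not halt within the 7-step bound.

Answer: No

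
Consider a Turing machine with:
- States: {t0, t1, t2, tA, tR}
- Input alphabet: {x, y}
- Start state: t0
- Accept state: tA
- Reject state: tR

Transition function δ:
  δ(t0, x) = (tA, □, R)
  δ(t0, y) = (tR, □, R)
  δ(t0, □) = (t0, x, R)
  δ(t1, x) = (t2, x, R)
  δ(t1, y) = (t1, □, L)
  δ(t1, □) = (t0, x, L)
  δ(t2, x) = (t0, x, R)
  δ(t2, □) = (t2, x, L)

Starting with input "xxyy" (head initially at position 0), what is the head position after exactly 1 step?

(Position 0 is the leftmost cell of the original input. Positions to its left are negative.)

Execution trace (head position shown):
Step 0: [t0]xxyy  (head at position 0)
Step 1: move right → □[tA]xyy  (head at position 1)

After 1 step, the head is at position 1.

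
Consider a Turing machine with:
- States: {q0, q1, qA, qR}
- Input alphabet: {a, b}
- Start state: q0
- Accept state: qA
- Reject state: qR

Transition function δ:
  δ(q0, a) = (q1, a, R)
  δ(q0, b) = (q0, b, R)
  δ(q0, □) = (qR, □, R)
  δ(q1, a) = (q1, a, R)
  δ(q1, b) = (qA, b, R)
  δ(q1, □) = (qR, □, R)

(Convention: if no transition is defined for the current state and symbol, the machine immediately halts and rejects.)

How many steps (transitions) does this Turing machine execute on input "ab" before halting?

Execution trace:
Initial: [q0]ab
Step 1: δ(q0, a) = (q1, a, R) → a[q1]b
Step 2: δ(q1, b) = (qA, b, R) → ab[qA]□

The machine reaches the accept state qA and halts.

The machine executed 2 steps before halting.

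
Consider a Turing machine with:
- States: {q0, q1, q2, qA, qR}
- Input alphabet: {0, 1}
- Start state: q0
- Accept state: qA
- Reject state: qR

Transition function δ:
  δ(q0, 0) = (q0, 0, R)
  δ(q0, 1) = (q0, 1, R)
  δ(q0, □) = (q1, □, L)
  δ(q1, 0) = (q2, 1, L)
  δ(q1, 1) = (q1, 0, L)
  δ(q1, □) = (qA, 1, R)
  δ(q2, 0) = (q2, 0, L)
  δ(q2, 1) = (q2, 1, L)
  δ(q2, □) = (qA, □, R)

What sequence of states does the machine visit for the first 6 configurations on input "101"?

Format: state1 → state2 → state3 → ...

Execution trace:
Initial: [q0]101
Step 1: δ(q0, 1) = (q0, 1, R) → 1[q0]01
Step 2: δ(q0, 0) = (q0, 0, R) → 10[q0]1
Step 3: δ(q0, 1) = (q0, 1, R) → 101[q0]□
Step 4: δ(q0, □) = (q1, □, L) → 10[q1]1□
Step 5: δ(q1, 1) = (q1, 0, L) → 1[q1]00□

State sequence: q0 → q0 → q0 → q0 → q1 → q1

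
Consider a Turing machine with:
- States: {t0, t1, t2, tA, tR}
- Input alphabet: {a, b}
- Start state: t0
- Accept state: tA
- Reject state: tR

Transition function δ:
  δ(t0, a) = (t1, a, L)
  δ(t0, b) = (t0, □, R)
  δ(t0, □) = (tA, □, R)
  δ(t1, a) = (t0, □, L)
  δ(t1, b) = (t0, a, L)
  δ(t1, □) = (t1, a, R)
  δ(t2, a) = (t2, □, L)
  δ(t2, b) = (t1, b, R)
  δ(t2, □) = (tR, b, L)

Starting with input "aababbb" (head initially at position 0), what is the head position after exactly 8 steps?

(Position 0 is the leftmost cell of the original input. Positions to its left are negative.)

Execution trace (head position shown):
Step 0: [t0]aababbb  (head at position 0)
Step 1: move left → [t1]□aababbb  (head at position -1)
Step 2: move right → a[t1]aababbb  (head at position 0)
Step 3: move left → [t0]a□ababbb  (head at position -1)
Step 4: move left → [t1]□a□ababbb  (head at position -2)
Step 5: move right → a[t1]a□ababbb  (head at position -1)
Step 6: move left → [t0]a□□ababbb  (head at position -2)
Step 7: move left → [t1]□a□□ababbb  (head at position -3)
Step 8: move right → a[t1]a□□ababbb  (head at position -2)

After 8 steps, the head is at position -2.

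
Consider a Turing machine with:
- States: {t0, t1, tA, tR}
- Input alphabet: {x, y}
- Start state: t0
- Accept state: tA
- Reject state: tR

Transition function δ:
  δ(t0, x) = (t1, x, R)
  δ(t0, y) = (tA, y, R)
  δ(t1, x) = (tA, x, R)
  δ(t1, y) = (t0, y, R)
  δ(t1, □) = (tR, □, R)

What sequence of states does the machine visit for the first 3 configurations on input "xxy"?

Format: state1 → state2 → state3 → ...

Execution trace:
Initial: [t0]xxy
Step 1: δ(t0, x) = (t1, x, R) → x[t1]xy
Step 2: δ(t1, x) = (tA, x, R) → xx[tA]y

The machine reaches the accept state tA and halts.

State sequence: t0 → t1 → tA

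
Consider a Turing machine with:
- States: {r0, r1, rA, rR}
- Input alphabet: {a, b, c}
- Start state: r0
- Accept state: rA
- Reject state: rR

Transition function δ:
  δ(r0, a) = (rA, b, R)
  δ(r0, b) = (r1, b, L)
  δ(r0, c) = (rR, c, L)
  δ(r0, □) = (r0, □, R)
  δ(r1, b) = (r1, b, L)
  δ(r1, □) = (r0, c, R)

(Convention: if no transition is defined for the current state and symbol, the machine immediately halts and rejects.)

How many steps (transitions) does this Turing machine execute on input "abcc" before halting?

Execution trace:
Initial: [r0]abcc
Step 1: δ(r0, a) = (rA, b, R) → b[rA]bcc

The machine reaches the accept state rA and halts.

The machine executed 1 step before halting.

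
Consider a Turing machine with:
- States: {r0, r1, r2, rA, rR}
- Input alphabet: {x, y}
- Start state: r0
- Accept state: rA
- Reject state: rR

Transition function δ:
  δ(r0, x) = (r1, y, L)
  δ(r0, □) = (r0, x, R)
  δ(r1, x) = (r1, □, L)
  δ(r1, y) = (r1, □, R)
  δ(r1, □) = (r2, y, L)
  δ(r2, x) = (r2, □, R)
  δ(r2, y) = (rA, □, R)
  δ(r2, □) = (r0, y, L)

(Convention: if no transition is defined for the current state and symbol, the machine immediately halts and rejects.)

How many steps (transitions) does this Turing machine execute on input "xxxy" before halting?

Execution trace:
Initial: [r0]xxxy
Step 1: δ(r0, x) = (r1, y, L) → [r1]□yxxy
Step 2: δ(r1, □) = (r2, y, L) → [r2]□yyxxy
Step 3: δ(r2, □) = (r0, y, L) → [r0]□yyyxxy
Step 4: δ(r0, □) = (r0, x, R) → x[r0]yyyxxy

No transition is defined for δ(r0, y). By convention the machine halts and rejects.

The machine executed 4 steps before halting.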